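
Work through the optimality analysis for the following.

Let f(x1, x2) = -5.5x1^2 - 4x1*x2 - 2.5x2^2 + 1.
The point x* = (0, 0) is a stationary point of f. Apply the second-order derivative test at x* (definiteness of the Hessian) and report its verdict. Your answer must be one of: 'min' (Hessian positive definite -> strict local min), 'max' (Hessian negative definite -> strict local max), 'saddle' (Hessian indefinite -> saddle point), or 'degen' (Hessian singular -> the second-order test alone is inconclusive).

Compute the Hessian H = grad^2 f:
  H = [[-11, -4], [-4, -5]]
Verify stationarity: grad f(x*) = H x* + g = (0, 0).
Eigenvalues of H: -13, -3.
Both eigenvalues < 0, so H is negative definite -> x* is a strict local max.

max


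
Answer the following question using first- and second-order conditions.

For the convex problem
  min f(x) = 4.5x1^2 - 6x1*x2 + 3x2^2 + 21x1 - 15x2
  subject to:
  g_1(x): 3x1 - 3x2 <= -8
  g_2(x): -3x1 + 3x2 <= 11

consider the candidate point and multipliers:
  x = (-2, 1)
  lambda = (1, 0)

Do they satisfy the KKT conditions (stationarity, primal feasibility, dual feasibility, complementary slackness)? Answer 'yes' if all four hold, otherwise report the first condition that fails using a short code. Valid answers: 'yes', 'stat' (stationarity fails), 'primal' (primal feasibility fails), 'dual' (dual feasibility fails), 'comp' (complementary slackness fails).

Gradient of f: grad f(x) = Q x + c = (-3, 3)
Constraint values g_i(x) = a_i^T x - b_i:
  g_1((-2, 1)) = -1
  g_2((-2, 1)) = -2
Stationarity residual: grad f(x) + sum_i lambda_i a_i = (0, 0)
  -> stationarity OK
Primal feasibility (all g_i <= 0): OK
Dual feasibility (all lambda_i >= 0): OK
Complementary slackness (lambda_i * g_i(x) = 0 for all i): FAILS

Verdict: the first failing condition is complementary_slackness -> comp.

comp


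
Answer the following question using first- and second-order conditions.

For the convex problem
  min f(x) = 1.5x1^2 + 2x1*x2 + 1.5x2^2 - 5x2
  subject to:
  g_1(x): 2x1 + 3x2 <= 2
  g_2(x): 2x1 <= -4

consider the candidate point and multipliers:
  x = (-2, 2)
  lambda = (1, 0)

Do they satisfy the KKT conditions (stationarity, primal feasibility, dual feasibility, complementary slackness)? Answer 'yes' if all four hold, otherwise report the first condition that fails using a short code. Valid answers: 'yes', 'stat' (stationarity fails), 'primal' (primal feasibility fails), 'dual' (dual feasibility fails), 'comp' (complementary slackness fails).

Gradient of f: grad f(x) = Q x + c = (-2, -3)
Constraint values g_i(x) = a_i^T x - b_i:
  g_1((-2, 2)) = 0
  g_2((-2, 2)) = 0
Stationarity residual: grad f(x) + sum_i lambda_i a_i = (0, 0)
  -> stationarity OK
Primal feasibility (all g_i <= 0): OK
Dual feasibility (all lambda_i >= 0): OK
Complementary slackness (lambda_i * g_i(x) = 0 for all i): OK

Verdict: yes, KKT holds.

yes


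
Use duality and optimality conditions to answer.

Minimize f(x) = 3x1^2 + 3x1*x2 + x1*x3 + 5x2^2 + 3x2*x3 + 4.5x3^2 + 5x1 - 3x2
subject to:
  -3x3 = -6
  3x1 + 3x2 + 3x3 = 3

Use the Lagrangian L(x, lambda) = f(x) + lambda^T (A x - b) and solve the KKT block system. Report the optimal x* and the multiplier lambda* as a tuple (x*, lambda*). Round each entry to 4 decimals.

Form the Lagrangian:
  L(x, lambda) = (1/2) x^T Q x + c^T x + lambda^T (A x - b)
Stationarity (grad_x L = 0): Q x + c + A^T lambda = 0.
Primal feasibility: A x = b.

This gives the KKT block system:
  [ Q   A^T ] [ x     ]   [-c ]
  [ A    0  ] [ lambda ] = [ b ]

Solving the linear system:
  x*      = (-1.1, 0.1, 2)
  lambda* = (5.5, -0.2333)
  f(x*)   = 13.95

x* = (-1.1, 0.1, 2), lambda* = (5.5, -0.2333)


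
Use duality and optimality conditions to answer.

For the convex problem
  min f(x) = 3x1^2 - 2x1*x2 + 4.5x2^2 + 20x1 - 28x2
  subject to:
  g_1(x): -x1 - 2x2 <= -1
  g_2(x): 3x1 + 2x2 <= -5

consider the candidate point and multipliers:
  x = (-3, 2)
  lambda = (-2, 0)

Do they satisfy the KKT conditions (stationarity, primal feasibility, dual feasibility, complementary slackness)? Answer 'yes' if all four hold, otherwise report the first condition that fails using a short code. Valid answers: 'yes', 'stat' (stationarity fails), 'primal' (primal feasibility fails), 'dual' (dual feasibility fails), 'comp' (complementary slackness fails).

Gradient of f: grad f(x) = Q x + c = (-2, -4)
Constraint values g_i(x) = a_i^T x - b_i:
  g_1((-3, 2)) = 0
  g_2((-3, 2)) = 0
Stationarity residual: grad f(x) + sum_i lambda_i a_i = (0, 0)
  -> stationarity OK
Primal feasibility (all g_i <= 0): OK
Dual feasibility (all lambda_i >= 0): FAILS
Complementary slackness (lambda_i * g_i(x) = 0 for all i): OK

Verdict: the first failing condition is dual_feasibility -> dual.

dual


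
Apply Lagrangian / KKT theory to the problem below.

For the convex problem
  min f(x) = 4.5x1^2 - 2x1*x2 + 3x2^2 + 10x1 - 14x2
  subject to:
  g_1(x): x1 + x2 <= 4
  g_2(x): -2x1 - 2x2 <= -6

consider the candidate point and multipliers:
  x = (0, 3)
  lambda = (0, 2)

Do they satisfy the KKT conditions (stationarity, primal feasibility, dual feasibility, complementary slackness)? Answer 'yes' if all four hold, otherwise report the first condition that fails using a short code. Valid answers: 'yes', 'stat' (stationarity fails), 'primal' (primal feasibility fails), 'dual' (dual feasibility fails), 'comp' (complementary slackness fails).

Gradient of f: grad f(x) = Q x + c = (4, 4)
Constraint values g_i(x) = a_i^T x - b_i:
  g_1((0, 3)) = -1
  g_2((0, 3)) = 0
Stationarity residual: grad f(x) + sum_i lambda_i a_i = (0, 0)
  -> stationarity OK
Primal feasibility (all g_i <= 0): OK
Dual feasibility (all lambda_i >= 0): OK
Complementary slackness (lambda_i * g_i(x) = 0 for all i): OK

Verdict: yes, KKT holds.

yes


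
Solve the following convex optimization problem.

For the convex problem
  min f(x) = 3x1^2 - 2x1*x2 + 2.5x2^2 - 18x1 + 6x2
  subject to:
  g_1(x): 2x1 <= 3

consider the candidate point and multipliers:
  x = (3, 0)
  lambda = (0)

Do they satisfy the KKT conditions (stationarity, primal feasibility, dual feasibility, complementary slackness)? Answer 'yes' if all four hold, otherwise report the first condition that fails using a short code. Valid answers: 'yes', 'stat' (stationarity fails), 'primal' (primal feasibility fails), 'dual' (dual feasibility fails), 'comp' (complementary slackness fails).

Gradient of f: grad f(x) = Q x + c = (0, 0)
Constraint values g_i(x) = a_i^T x - b_i:
  g_1((3, 0)) = 3
Stationarity residual: grad f(x) + sum_i lambda_i a_i = (0, 0)
  -> stationarity OK
Primal feasibility (all g_i <= 0): FAILS
Dual feasibility (all lambda_i >= 0): OK
Complementary slackness (lambda_i * g_i(x) = 0 for all i): OK

Verdict: the first failing condition is primal_feasibility -> primal.

primal


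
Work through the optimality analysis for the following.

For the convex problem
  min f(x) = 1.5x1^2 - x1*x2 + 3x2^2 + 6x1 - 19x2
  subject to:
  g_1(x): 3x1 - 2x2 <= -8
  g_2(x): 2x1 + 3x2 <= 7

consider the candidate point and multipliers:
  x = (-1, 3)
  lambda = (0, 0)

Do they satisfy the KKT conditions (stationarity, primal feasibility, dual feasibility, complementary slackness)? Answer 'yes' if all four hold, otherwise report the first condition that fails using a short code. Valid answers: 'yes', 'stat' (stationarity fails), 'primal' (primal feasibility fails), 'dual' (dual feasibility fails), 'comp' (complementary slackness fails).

Gradient of f: grad f(x) = Q x + c = (0, 0)
Constraint values g_i(x) = a_i^T x - b_i:
  g_1((-1, 3)) = -1
  g_2((-1, 3)) = 0
Stationarity residual: grad f(x) + sum_i lambda_i a_i = (0, 0)
  -> stationarity OK
Primal feasibility (all g_i <= 0): OK
Dual feasibility (all lambda_i >= 0): OK
Complementary slackness (lambda_i * g_i(x) = 0 for all i): OK

Verdict: yes, KKT holds.

yes


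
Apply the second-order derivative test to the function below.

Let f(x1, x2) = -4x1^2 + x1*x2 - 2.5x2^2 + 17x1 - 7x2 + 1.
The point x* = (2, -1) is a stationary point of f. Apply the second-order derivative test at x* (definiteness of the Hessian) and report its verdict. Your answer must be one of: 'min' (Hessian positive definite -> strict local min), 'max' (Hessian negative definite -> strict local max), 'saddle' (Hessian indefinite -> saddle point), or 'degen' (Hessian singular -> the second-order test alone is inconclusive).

Compute the Hessian H = grad^2 f:
  H = [[-8, 1], [1, -5]]
Verify stationarity: grad f(x*) = H x* + g = (0, 0).
Eigenvalues of H: -8.3028, -4.6972.
Both eigenvalues < 0, so H is negative definite -> x* is a strict local max.

max


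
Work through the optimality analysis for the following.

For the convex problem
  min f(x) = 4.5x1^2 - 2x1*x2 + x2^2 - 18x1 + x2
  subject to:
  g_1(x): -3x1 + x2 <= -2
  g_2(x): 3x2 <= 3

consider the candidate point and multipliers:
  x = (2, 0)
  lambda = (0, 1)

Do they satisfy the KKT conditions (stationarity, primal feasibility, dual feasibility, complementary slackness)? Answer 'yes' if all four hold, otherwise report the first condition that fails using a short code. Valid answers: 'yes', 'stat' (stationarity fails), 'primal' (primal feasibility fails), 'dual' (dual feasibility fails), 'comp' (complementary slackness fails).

Gradient of f: grad f(x) = Q x + c = (0, -3)
Constraint values g_i(x) = a_i^T x - b_i:
  g_1((2, 0)) = -4
  g_2((2, 0)) = -3
Stationarity residual: grad f(x) + sum_i lambda_i a_i = (0, 0)
  -> stationarity OK
Primal feasibility (all g_i <= 0): OK
Dual feasibility (all lambda_i >= 0): OK
Complementary slackness (lambda_i * g_i(x) = 0 for all i): FAILS

Verdict: the first failing condition is complementary_slackness -> comp.

comp


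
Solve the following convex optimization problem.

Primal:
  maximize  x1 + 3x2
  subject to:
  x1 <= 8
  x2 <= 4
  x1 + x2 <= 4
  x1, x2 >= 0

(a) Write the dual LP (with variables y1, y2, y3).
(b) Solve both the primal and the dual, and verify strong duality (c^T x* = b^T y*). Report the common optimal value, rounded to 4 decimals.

The standard primal-dual pair for 'max c^T x s.t. A x <= b, x >= 0' is:
  Dual:  min b^T y  s.t.  A^T y >= c,  y >= 0.

So the dual LP is:
  minimize  8y1 + 4y2 + 4y3
  subject to:
    y1 + y3 >= 1
    y2 + y3 >= 3
    y1, y2, y3 >= 0

Solving the primal: x* = (0, 4).
  primal value c^T x* = 12.
Solving the dual: y* = (0, 2, 1).
  dual value b^T y* = 12.
Strong duality: c^T x* = b^T y*. Confirmed.

12


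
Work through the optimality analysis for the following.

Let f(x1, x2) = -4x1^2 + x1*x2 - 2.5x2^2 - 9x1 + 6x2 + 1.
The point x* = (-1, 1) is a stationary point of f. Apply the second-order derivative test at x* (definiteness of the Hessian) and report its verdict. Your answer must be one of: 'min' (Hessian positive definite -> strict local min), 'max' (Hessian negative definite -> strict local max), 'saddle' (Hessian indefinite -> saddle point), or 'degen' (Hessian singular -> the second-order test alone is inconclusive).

Compute the Hessian H = grad^2 f:
  H = [[-8, 1], [1, -5]]
Verify stationarity: grad f(x*) = H x* + g = (0, 0).
Eigenvalues of H: -8.3028, -4.6972.
Both eigenvalues < 0, so H is negative definite -> x* is a strict local max.

max


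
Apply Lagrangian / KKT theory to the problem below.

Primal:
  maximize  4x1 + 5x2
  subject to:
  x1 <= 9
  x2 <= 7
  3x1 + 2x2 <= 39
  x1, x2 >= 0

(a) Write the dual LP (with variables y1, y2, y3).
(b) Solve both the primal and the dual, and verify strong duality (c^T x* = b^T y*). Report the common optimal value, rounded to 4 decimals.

The standard primal-dual pair for 'max c^T x s.t. A x <= b, x >= 0' is:
  Dual:  min b^T y  s.t.  A^T y >= c,  y >= 0.

So the dual LP is:
  minimize  9y1 + 7y2 + 39y3
  subject to:
    y1 + 3y3 >= 4
    y2 + 2y3 >= 5
    y1, y2, y3 >= 0

Solving the primal: x* = (8.3333, 7).
  primal value c^T x* = 68.3333.
Solving the dual: y* = (0, 2.3333, 1.3333).
  dual value b^T y* = 68.3333.
Strong duality: c^T x* = b^T y*. Confirmed.

68.3333


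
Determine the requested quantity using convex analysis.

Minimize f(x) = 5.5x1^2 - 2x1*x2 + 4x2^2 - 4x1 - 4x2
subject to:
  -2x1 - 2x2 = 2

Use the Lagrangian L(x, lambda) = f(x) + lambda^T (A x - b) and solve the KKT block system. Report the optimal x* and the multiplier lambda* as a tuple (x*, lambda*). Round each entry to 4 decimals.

Form the Lagrangian:
  L(x, lambda) = (1/2) x^T Q x + c^T x + lambda^T (A x - b)
Stationarity (grad_x L = 0): Q x + c + A^T lambda = 0.
Primal feasibility: A x = b.

This gives the KKT block system:
  [ Q   A^T ] [ x     ]   [-c ]
  [ A    0  ] [ lambda ] = [ b ]

Solving the linear system:
  x*      = (-0.4348, -0.5652)
  lambda* = (-3.8261)
  f(x*)   = 5.8261

x* = (-0.4348, -0.5652), lambda* = (-3.8261)


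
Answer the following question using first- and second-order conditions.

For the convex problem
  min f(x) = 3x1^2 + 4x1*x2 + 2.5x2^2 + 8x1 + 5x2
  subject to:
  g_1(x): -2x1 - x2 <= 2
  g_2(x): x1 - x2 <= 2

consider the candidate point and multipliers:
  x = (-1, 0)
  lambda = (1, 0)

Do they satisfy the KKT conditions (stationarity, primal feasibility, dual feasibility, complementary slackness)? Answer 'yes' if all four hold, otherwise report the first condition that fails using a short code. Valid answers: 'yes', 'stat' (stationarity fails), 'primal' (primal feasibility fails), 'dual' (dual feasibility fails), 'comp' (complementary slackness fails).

Gradient of f: grad f(x) = Q x + c = (2, 1)
Constraint values g_i(x) = a_i^T x - b_i:
  g_1((-1, 0)) = 0
  g_2((-1, 0)) = -3
Stationarity residual: grad f(x) + sum_i lambda_i a_i = (0, 0)
  -> stationarity OK
Primal feasibility (all g_i <= 0): OK
Dual feasibility (all lambda_i >= 0): OK
Complementary slackness (lambda_i * g_i(x) = 0 for all i): OK

Verdict: yes, KKT holds.

yes


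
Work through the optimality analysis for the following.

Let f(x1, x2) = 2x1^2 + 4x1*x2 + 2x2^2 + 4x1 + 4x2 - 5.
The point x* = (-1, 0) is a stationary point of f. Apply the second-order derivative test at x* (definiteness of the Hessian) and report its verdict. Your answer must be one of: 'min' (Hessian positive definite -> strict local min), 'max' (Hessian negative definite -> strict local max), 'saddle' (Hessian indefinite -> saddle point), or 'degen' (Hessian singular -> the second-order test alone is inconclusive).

Compute the Hessian H = grad^2 f:
  H = [[4, 4], [4, 4]]
Verify stationarity: grad f(x*) = H x* + g = (0, 0).
Eigenvalues of H: 0, 8.
H has a zero eigenvalue (singular; positive semidefinite but not definite), so H is neither positive definite, negative definite, nor indefinite. The second-order test alone is inconclusive -> degen.
(Indeed, f is constant along the null direction of H through x*, so x* is not a strict local extremum.)

degen


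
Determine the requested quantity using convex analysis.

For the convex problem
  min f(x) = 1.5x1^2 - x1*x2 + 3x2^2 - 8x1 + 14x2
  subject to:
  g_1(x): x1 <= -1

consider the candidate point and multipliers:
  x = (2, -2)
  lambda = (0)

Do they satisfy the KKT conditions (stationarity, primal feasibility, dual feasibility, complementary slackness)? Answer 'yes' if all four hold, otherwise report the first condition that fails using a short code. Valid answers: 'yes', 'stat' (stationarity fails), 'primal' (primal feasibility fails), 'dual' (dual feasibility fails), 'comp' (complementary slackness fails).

Gradient of f: grad f(x) = Q x + c = (0, 0)
Constraint values g_i(x) = a_i^T x - b_i:
  g_1((2, -2)) = 3
Stationarity residual: grad f(x) + sum_i lambda_i a_i = (0, 0)
  -> stationarity OK
Primal feasibility (all g_i <= 0): FAILS
Dual feasibility (all lambda_i >= 0): OK
Complementary slackness (lambda_i * g_i(x) = 0 for all i): OK

Verdict: the first failing condition is primal_feasibility -> primal.

primal


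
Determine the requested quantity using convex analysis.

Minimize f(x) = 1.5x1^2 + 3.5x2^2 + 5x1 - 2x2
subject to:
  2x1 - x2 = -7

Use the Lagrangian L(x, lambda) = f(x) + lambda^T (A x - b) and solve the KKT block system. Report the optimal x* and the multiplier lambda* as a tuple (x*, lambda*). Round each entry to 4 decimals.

Form the Lagrangian:
  L(x, lambda) = (1/2) x^T Q x + c^T x + lambda^T (A x - b)
Stationarity (grad_x L = 0): Q x + c + A^T lambda = 0.
Primal feasibility: A x = b.

This gives the KKT block system:
  [ Q   A^T ] [ x     ]   [-c ]
  [ A    0  ] [ lambda ] = [ b ]

Solving the linear system:
  x*      = (-3.1935, 0.6129)
  lambda* = (2.2903)
  f(x*)   = -0.5806

x* = (-3.1935, 0.6129), lambda* = (2.2903)


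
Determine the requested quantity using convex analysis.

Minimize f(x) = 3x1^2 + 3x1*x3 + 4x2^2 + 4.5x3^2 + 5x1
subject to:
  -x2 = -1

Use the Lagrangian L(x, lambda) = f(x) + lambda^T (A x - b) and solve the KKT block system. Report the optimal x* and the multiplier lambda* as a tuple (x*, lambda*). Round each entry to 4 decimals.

Form the Lagrangian:
  L(x, lambda) = (1/2) x^T Q x + c^T x + lambda^T (A x - b)
Stationarity (grad_x L = 0): Q x + c + A^T lambda = 0.
Primal feasibility: A x = b.

This gives the KKT block system:
  [ Q   A^T ] [ x     ]   [-c ]
  [ A    0  ] [ lambda ] = [ b ]

Solving the linear system:
  x*      = (-1, 1, 0.3333)
  lambda* = (8)
  f(x*)   = 1.5

x* = (-1, 1, 0.3333), lambda* = (8)


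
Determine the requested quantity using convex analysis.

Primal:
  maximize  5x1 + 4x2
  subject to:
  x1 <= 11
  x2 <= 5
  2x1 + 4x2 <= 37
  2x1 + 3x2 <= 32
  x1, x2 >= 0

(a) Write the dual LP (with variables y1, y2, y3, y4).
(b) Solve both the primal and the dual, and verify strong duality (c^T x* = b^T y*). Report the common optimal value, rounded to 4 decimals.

The standard primal-dual pair for 'max c^T x s.t. A x <= b, x >= 0' is:
  Dual:  min b^T y  s.t.  A^T y >= c,  y >= 0.

So the dual LP is:
  minimize  11y1 + 5y2 + 37y3 + 32y4
  subject to:
    y1 + 2y3 + 2y4 >= 5
    y2 + 4y3 + 3y4 >= 4
    y1, y2, y3, y4 >= 0

Solving the primal: x* = (11, 3.3333).
  primal value c^T x* = 68.3333.
Solving the dual: y* = (2.3333, 0, 0, 1.3333).
  dual value b^T y* = 68.3333.
Strong duality: c^T x* = b^T y*. Confirmed.

68.3333


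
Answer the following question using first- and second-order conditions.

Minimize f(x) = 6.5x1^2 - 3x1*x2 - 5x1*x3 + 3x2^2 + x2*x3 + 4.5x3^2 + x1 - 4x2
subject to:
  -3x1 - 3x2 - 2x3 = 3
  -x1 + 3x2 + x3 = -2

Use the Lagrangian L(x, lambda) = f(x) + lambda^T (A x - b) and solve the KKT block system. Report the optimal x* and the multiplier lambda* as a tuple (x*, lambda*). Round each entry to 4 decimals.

Form the Lagrangian:
  L(x, lambda) = (1/2) x^T Q x + c^T x + lambda^T (A x - b)
Stationarity (grad_x L = 0): Q x + c + A^T lambda = 0.
Primal feasibility: A x = b.

This gives the KKT block system:
  [ Q   A^T ] [ x     ]   [-c ]
  [ A    0  ] [ lambda ] = [ b ]

Solving the linear system:
  x*      = (-0.1716, -0.6194, -0.3135)
  lambda* = (-0.0776, 2.4273)
  f(x*)   = 3.6967

x* = (-0.1716, -0.6194, -0.3135), lambda* = (-0.0776, 2.4273)


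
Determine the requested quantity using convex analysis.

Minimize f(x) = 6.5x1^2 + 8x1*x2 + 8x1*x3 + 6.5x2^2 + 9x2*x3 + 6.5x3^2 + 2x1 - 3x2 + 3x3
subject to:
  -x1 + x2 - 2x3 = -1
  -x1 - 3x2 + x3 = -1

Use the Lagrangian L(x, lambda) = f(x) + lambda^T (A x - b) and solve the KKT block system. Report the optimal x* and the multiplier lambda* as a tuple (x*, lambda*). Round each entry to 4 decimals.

Form the Lagrangian:
  L(x, lambda) = (1/2) x^T Q x + c^T x + lambda^T (A x - b)
Stationarity (grad_x L = 0): Q x + c + A^T lambda = 0.
Primal feasibility: A x = b.

This gives the KKT block system:
  [ Q   A^T ] [ x     ]   [-c ]
  [ A    0  ] [ lambda ] = [ b ]

Solving the linear system:
  x*      = (0.7386, 0.1569, 0.2092)
  lambda* = (9.1895, 5.3399)
  f(x*)   = 8.0817

x* = (0.7386, 0.1569, 0.2092), lambda* = (9.1895, 5.3399)


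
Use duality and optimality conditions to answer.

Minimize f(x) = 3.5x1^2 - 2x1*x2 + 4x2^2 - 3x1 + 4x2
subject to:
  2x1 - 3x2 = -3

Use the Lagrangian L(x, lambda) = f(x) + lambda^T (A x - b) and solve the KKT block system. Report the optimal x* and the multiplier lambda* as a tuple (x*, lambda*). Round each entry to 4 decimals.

Form the Lagrangian:
  L(x, lambda) = (1/2) x^T Q x + c^T x + lambda^T (A x - b)
Stationarity (grad_x L = 0): Q x + c + A^T lambda = 0.
Primal feasibility: A x = b.

This gives the KKT block system:
  [ Q   A^T ] [ x     ]   [-c ]
  [ A    0  ] [ lambda ] = [ b ]

Solving the linear system:
  x*      = (-0.3803, 0.7465)
  lambda* = (3.5775)
  f(x*)   = 7.4296

x* = (-0.3803, 0.7465), lambda* = (3.5775)


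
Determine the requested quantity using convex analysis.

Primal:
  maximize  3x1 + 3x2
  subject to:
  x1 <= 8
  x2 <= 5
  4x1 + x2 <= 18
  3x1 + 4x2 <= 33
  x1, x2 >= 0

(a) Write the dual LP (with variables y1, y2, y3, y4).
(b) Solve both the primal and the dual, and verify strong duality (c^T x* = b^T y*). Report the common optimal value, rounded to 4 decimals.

The standard primal-dual pair for 'max c^T x s.t. A x <= b, x >= 0' is:
  Dual:  min b^T y  s.t.  A^T y >= c,  y >= 0.

So the dual LP is:
  minimize  8y1 + 5y2 + 18y3 + 33y4
  subject to:
    y1 + 4y3 + 3y4 >= 3
    y2 + y3 + 4y4 >= 3
    y1, y2, y3, y4 >= 0

Solving the primal: x* = (3.25, 5).
  primal value c^T x* = 24.75.
Solving the dual: y* = (0, 2.25, 0.75, 0).
  dual value b^T y* = 24.75.
Strong duality: c^T x* = b^T y*. Confirmed.

24.75


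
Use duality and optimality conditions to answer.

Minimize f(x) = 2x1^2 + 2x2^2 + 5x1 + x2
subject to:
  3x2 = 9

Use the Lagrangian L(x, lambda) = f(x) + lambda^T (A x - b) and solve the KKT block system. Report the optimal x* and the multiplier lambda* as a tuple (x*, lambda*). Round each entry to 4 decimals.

Form the Lagrangian:
  L(x, lambda) = (1/2) x^T Q x + c^T x + lambda^T (A x - b)
Stationarity (grad_x L = 0): Q x + c + A^T lambda = 0.
Primal feasibility: A x = b.

This gives the KKT block system:
  [ Q   A^T ] [ x     ]   [-c ]
  [ A    0  ] [ lambda ] = [ b ]

Solving the linear system:
  x*      = (-1.25, 3)
  lambda* = (-4.3333)
  f(x*)   = 17.875

x* = (-1.25, 3), lambda* = (-4.3333)


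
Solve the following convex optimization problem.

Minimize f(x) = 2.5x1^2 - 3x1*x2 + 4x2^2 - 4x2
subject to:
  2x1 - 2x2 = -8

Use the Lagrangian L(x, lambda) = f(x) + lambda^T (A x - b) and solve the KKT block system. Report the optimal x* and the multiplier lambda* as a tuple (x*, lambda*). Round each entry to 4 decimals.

Form the Lagrangian:
  L(x, lambda) = (1/2) x^T Q x + c^T x + lambda^T (A x - b)
Stationarity (grad_x L = 0): Q x + c + A^T lambda = 0.
Primal feasibility: A x = b.

This gives the KKT block system:
  [ Q   A^T ] [ x     ]   [-c ]
  [ A    0  ] [ lambda ] = [ b ]

Solving the linear system:
  x*      = (-2.2857, 1.7143)
  lambda* = (8.2857)
  f(x*)   = 29.7143

x* = (-2.2857, 1.7143), lambda* = (8.2857)


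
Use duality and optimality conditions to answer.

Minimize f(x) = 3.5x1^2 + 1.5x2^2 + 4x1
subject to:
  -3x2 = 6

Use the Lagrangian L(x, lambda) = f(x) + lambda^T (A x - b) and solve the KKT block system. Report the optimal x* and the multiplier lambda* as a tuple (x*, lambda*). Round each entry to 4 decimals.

Form the Lagrangian:
  L(x, lambda) = (1/2) x^T Q x + c^T x + lambda^T (A x - b)
Stationarity (grad_x L = 0): Q x + c + A^T lambda = 0.
Primal feasibility: A x = b.

This gives the KKT block system:
  [ Q   A^T ] [ x     ]   [-c ]
  [ A    0  ] [ lambda ] = [ b ]

Solving the linear system:
  x*      = (-0.5714, -2)
  lambda* = (-2)
  f(x*)   = 4.8571

x* = (-0.5714, -2), lambda* = (-2)


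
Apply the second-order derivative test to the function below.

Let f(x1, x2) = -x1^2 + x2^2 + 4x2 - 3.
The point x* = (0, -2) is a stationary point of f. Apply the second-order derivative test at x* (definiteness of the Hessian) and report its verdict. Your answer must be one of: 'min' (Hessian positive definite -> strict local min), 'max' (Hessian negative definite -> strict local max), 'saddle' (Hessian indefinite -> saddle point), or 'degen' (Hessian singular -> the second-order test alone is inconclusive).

Compute the Hessian H = grad^2 f:
  H = [[-2, 0], [0, 2]]
Verify stationarity: grad f(x*) = H x* + g = (0, 0).
Eigenvalues of H: -2, 2.
Eigenvalues have mixed signs, so H is indefinite -> x* is a saddle point.

saddle


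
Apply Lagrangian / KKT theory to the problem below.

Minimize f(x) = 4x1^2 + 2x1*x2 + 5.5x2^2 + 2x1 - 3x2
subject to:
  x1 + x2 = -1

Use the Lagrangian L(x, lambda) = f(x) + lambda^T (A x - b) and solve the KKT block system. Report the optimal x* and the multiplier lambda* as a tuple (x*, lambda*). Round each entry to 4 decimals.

Form the Lagrangian:
  L(x, lambda) = (1/2) x^T Q x + c^T x + lambda^T (A x - b)
Stationarity (grad_x L = 0): Q x + c + A^T lambda = 0.
Primal feasibility: A x = b.

This gives the KKT block system:
  [ Q   A^T ] [ x     ]   [-c ]
  [ A    0  ] [ lambda ] = [ b ]

Solving the linear system:
  x*      = (-0.9333, -0.0667)
  lambda* = (5.6)
  f(x*)   = 1.9667

x* = (-0.9333, -0.0667), lambda* = (5.6)


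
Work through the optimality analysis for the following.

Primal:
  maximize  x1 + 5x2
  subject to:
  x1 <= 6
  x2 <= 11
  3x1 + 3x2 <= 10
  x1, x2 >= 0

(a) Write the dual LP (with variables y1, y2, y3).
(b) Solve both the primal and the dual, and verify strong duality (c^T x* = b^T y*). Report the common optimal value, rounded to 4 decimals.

The standard primal-dual pair for 'max c^T x s.t. A x <= b, x >= 0' is:
  Dual:  min b^T y  s.t.  A^T y >= c,  y >= 0.

So the dual LP is:
  minimize  6y1 + 11y2 + 10y3
  subject to:
    y1 + 3y3 >= 1
    y2 + 3y3 >= 5
    y1, y2, y3 >= 0

Solving the primal: x* = (0, 3.3333).
  primal value c^T x* = 16.6667.
Solving the dual: y* = (0, 0, 1.6667).
  dual value b^T y* = 16.6667.
Strong duality: c^T x* = b^T y*. Confirmed.

16.6667


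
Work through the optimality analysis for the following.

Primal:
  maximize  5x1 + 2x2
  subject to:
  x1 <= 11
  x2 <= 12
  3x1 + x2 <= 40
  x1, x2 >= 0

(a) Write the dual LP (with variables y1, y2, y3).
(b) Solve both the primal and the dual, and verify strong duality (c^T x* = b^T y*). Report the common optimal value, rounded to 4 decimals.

The standard primal-dual pair for 'max c^T x s.t. A x <= b, x >= 0' is:
  Dual:  min b^T y  s.t.  A^T y >= c,  y >= 0.

So the dual LP is:
  minimize  11y1 + 12y2 + 40y3
  subject to:
    y1 + 3y3 >= 5
    y2 + y3 >= 2
    y1, y2, y3 >= 0

Solving the primal: x* = (9.3333, 12).
  primal value c^T x* = 70.6667.
Solving the dual: y* = (0, 0.3333, 1.6667).
  dual value b^T y* = 70.6667.
Strong duality: c^T x* = b^T y*. Confirmed.

70.6667


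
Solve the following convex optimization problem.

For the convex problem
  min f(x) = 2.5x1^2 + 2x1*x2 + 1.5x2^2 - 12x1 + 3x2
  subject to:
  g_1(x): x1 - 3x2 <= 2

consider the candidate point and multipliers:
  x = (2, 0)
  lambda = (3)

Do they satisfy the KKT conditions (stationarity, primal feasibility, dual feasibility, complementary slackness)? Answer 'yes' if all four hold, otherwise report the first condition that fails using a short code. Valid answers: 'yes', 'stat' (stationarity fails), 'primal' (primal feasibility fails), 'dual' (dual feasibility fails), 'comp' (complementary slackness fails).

Gradient of f: grad f(x) = Q x + c = (-2, 7)
Constraint values g_i(x) = a_i^T x - b_i:
  g_1((2, 0)) = 0
Stationarity residual: grad f(x) + sum_i lambda_i a_i = (1, -2)
  -> stationarity FAILS
Primal feasibility (all g_i <= 0): OK
Dual feasibility (all lambda_i >= 0): OK
Complementary slackness (lambda_i * g_i(x) = 0 for all i): OK

Verdict: the first failing condition is stationarity -> stat.

stat


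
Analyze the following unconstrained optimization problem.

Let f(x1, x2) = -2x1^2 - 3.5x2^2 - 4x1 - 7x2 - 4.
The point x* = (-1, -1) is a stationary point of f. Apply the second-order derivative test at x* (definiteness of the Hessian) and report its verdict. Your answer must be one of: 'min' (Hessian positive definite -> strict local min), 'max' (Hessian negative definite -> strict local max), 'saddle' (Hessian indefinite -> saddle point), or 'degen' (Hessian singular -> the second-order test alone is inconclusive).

Compute the Hessian H = grad^2 f:
  H = [[-4, 0], [0, -7]]
Verify stationarity: grad f(x*) = H x* + g = (0, 0).
Eigenvalues of H: -7, -4.
Both eigenvalues < 0, so H is negative definite -> x* is a strict local max.

max


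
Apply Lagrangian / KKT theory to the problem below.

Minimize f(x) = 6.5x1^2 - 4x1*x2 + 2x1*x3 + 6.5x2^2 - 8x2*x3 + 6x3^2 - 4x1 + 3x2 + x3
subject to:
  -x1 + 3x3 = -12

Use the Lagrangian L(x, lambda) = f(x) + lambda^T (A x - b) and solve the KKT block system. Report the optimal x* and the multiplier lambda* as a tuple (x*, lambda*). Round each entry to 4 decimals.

Form the Lagrangian:
  L(x, lambda) = (1/2) x^T Q x + c^T x + lambda^T (A x - b)
Stationarity (grad_x L = 0): Q x + c + A^T lambda = 0.
Primal feasibility: A x = b.

This gives the KKT block system:
  [ Q   A^T ] [ x     ]   [-c ]
  [ A    0  ] [ lambda ] = [ b ]

Solving the linear system:
  x*      = (0.7934, -2.2854, -3.7355)
  lambda* = (7.9853)
  f(x*)   = 41.0293

x* = (0.7934, -2.2854, -3.7355), lambda* = (7.9853)


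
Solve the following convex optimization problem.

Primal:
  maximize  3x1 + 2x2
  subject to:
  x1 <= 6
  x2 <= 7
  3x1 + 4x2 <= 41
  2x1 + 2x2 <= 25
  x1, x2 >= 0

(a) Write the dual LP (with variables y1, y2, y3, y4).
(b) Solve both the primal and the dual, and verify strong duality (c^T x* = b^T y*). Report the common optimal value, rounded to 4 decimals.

The standard primal-dual pair for 'max c^T x s.t. A x <= b, x >= 0' is:
  Dual:  min b^T y  s.t.  A^T y >= c,  y >= 0.

So the dual LP is:
  minimize  6y1 + 7y2 + 41y3 + 25y4
  subject to:
    y1 + 3y3 + 2y4 >= 3
    y2 + 4y3 + 2y4 >= 2
    y1, y2, y3, y4 >= 0

Solving the primal: x* = (6, 5.75).
  primal value c^T x* = 29.5.
Solving the dual: y* = (1.5, 0, 0.5, 0).
  dual value b^T y* = 29.5.
Strong duality: c^T x* = b^T y*. Confirmed.

29.5


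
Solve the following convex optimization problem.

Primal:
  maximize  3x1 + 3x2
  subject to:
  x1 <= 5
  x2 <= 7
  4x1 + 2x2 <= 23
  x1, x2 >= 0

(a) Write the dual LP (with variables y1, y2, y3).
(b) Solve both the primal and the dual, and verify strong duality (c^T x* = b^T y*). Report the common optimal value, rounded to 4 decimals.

The standard primal-dual pair for 'max c^T x s.t. A x <= b, x >= 0' is:
  Dual:  min b^T y  s.t.  A^T y >= c,  y >= 0.

So the dual LP is:
  minimize  5y1 + 7y2 + 23y3
  subject to:
    y1 + 4y3 >= 3
    y2 + 2y3 >= 3
    y1, y2, y3 >= 0

Solving the primal: x* = (2.25, 7).
  primal value c^T x* = 27.75.
Solving the dual: y* = (0, 1.5, 0.75).
  dual value b^T y* = 27.75.
Strong duality: c^T x* = b^T y*. Confirmed.

27.75


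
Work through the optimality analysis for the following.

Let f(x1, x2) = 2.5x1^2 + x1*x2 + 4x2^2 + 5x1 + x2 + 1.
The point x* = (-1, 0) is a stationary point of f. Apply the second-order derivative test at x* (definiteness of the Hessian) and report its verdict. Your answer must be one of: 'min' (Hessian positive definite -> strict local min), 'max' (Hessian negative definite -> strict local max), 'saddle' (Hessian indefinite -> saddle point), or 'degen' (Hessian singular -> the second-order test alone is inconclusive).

Compute the Hessian H = grad^2 f:
  H = [[5, 1], [1, 8]]
Verify stationarity: grad f(x*) = H x* + g = (0, 0).
Eigenvalues of H: 4.6972, 8.3028.
Both eigenvalues > 0, so H is positive definite -> x* is a strict local min.

min


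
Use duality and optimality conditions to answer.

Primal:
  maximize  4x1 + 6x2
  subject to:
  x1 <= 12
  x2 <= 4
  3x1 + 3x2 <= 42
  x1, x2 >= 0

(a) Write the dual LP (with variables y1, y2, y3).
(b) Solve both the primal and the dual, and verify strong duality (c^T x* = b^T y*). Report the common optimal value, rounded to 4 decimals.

The standard primal-dual pair for 'max c^T x s.t. A x <= b, x >= 0' is:
  Dual:  min b^T y  s.t.  A^T y >= c,  y >= 0.

So the dual LP is:
  minimize  12y1 + 4y2 + 42y3
  subject to:
    y1 + 3y3 >= 4
    y2 + 3y3 >= 6
    y1, y2, y3 >= 0

Solving the primal: x* = (10, 4).
  primal value c^T x* = 64.
Solving the dual: y* = (0, 2, 1.3333).
  dual value b^T y* = 64.
Strong duality: c^T x* = b^T y*. Confirmed.

64


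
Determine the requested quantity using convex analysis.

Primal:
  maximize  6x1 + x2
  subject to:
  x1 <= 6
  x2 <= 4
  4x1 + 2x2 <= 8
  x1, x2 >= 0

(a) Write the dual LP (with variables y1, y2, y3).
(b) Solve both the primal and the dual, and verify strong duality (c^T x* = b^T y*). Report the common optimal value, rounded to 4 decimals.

The standard primal-dual pair for 'max c^T x s.t. A x <= b, x >= 0' is:
  Dual:  min b^T y  s.t.  A^T y >= c,  y >= 0.

So the dual LP is:
  minimize  6y1 + 4y2 + 8y3
  subject to:
    y1 + 4y3 >= 6
    y2 + 2y3 >= 1
    y1, y2, y3 >= 0

Solving the primal: x* = (2, 0).
  primal value c^T x* = 12.
Solving the dual: y* = (0, 0, 1.5).
  dual value b^T y* = 12.
Strong duality: c^T x* = b^T y*. Confirmed.

12


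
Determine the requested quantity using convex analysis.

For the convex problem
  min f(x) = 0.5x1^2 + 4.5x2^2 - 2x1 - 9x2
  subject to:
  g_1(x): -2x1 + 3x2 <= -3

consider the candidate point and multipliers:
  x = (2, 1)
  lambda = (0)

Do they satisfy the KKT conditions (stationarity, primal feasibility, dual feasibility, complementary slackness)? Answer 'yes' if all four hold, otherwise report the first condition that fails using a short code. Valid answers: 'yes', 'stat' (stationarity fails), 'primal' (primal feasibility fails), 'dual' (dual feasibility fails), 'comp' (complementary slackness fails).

Gradient of f: grad f(x) = Q x + c = (0, 0)
Constraint values g_i(x) = a_i^T x - b_i:
  g_1((2, 1)) = 2
Stationarity residual: grad f(x) + sum_i lambda_i a_i = (0, 0)
  -> stationarity OK
Primal feasibility (all g_i <= 0): FAILS
Dual feasibility (all lambda_i >= 0): OK
Complementary slackness (lambda_i * g_i(x) = 0 for all i): OK

Verdict: the first failing condition is primal_feasibility -> primal.

primal


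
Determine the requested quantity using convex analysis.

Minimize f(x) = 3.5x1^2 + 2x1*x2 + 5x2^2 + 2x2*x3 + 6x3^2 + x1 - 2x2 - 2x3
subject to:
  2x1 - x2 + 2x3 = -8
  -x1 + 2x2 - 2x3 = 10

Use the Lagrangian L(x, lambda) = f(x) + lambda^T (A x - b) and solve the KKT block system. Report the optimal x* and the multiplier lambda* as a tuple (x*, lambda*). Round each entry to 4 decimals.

Form the Lagrangian:
  L(x, lambda) = (1/2) x^T Q x + c^T x + lambda^T (A x - b)
Stationarity (grad_x L = 0): Q x + c + A^T lambda = 0.
Primal feasibility: A x = b.

This gives the KKT block system:
  [ Q   A^T ] [ x     ]   [-c ]
  [ A    0  ] [ lambda ] = [ b ]

Solving the linear system:
  x*      = (-0.9565, 2.9565, -1.5652)
  lambda* = (-7.6522, -15.087)
  f(x*)   = 42.9565

x* = (-0.9565, 2.9565, -1.5652), lambda* = (-7.6522, -15.087)


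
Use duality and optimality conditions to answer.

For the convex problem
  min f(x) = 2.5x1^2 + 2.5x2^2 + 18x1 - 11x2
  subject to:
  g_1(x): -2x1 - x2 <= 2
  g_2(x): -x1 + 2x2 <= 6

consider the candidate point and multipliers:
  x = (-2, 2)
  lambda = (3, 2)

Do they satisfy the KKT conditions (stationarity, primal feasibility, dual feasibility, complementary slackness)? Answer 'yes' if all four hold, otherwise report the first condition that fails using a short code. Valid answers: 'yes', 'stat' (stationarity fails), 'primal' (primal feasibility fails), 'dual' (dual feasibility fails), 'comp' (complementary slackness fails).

Gradient of f: grad f(x) = Q x + c = (8, -1)
Constraint values g_i(x) = a_i^T x - b_i:
  g_1((-2, 2)) = 0
  g_2((-2, 2)) = 0
Stationarity residual: grad f(x) + sum_i lambda_i a_i = (0, 0)
  -> stationarity OK
Primal feasibility (all g_i <= 0): OK
Dual feasibility (all lambda_i >= 0): OK
Complementary slackness (lambda_i * g_i(x) = 0 for all i): OK

Verdict: yes, KKT holds.

yes


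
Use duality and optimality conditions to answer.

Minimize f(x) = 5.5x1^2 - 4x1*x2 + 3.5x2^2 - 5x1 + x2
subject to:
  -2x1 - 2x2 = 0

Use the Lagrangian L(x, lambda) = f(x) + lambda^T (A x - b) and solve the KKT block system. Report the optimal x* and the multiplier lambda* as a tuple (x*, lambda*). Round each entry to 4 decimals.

Form the Lagrangian:
  L(x, lambda) = (1/2) x^T Q x + c^T x + lambda^T (A x - b)
Stationarity (grad_x L = 0): Q x + c + A^T lambda = 0.
Primal feasibility: A x = b.

This gives the KKT block system:
  [ Q   A^T ] [ x     ]   [-c ]
  [ A    0  ] [ lambda ] = [ b ]

Solving the linear system:
  x*      = (0.2308, -0.2308)
  lambda* = (-0.7692)
  f(x*)   = -0.6923

x* = (0.2308, -0.2308), lambda* = (-0.7692)


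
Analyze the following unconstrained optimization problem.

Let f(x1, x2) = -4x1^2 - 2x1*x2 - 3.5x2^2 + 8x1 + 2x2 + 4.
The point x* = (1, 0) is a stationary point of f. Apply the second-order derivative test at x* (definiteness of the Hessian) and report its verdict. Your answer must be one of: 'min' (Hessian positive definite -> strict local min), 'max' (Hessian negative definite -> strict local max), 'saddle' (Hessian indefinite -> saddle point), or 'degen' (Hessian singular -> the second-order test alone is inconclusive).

Compute the Hessian H = grad^2 f:
  H = [[-8, -2], [-2, -7]]
Verify stationarity: grad f(x*) = H x* + g = (0, 0).
Eigenvalues of H: -9.5616, -5.4384.
Both eigenvalues < 0, so H is negative definite -> x* is a strict local max.

max


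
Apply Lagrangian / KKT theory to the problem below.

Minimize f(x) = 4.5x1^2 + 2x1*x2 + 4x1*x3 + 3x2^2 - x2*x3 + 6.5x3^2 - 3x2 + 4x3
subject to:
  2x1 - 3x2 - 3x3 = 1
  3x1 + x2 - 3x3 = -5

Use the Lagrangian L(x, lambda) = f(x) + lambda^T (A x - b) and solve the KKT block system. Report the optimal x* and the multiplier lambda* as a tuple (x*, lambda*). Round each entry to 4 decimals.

Form the Lagrangian:
  L(x, lambda) = (1/2) x^T Q x + c^T x + lambda^T (A x - b)
Stationarity (grad_x L = 0): Q x + c + A^T lambda = 0.
Primal feasibility: A x = b.

This gives the KKT block system:
  [ Q   A^T ] [ x     ]   [-c ]
  [ A    0  ] [ lambda ] = [ b ]

Solving the linear system:
  x*      = (-0.8823, -1.2794, 0.3579)
  lambda* = (-2.6662, 4.8003)
  f(x*)   = 15.9687

x* = (-0.8823, -1.2794, 0.3579), lambda* = (-2.6662, 4.8003)


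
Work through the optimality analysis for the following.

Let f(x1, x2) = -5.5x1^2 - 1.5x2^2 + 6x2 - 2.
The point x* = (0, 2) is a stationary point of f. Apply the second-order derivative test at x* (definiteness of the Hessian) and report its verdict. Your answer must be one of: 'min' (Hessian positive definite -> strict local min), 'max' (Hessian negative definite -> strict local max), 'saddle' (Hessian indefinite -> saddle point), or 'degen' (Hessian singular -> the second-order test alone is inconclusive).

Compute the Hessian H = grad^2 f:
  H = [[-11, 0], [0, -3]]
Verify stationarity: grad f(x*) = H x* + g = (0, 0).
Eigenvalues of H: -11, -3.
Both eigenvalues < 0, so H is negative definite -> x* is a strict local max.

max


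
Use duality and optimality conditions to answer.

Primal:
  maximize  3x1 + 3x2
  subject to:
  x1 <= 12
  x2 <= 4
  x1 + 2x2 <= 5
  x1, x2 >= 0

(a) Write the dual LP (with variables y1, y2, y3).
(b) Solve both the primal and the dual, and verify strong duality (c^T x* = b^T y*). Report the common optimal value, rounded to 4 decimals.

The standard primal-dual pair for 'max c^T x s.t. A x <= b, x >= 0' is:
  Dual:  min b^T y  s.t.  A^T y >= c,  y >= 0.

So the dual LP is:
  minimize  12y1 + 4y2 + 5y3
  subject to:
    y1 + y3 >= 3
    y2 + 2y3 >= 3
    y1, y2, y3 >= 0

Solving the primal: x* = (5, 0).
  primal value c^T x* = 15.
Solving the dual: y* = (0, 0, 3).
  dual value b^T y* = 15.
Strong duality: c^T x* = b^T y*. Confirmed.

15


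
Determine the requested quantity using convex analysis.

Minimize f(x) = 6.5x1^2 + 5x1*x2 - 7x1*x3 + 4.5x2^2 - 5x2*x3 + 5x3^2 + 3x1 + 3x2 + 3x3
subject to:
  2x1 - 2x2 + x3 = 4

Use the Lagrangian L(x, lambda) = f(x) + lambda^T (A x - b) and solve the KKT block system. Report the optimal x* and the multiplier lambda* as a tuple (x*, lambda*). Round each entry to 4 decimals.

Form the Lagrangian:
  L(x, lambda) = (1/2) x^T Q x + c^T x + lambda^T (A x - b)
Stationarity (grad_x L = 0): Q x + c + A^T lambda = 0.
Primal feasibility: A x = b.

This gives the KKT block system:
  [ Q   A^T ] [ x     ]   [-c ]
  [ A    0  ] [ lambda ] = [ b ]

Solving the linear system:
  x*      = (0.6377, -1.5217, -0.3188)
  lambda* = (-2.9565)
  f(x*)   = 4.1087

x* = (0.6377, -1.5217, -0.3188), lambda* = (-2.9565)
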